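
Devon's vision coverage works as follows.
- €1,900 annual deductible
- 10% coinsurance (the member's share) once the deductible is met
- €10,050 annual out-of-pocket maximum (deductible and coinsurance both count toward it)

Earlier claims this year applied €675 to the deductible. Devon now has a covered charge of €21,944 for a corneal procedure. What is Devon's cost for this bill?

Deductible still to meet: €1,900 − €675 = €1,225.
That leaves €21,944 − €1,225 = €20,719 for coinsurance.
Coinsurance: €20,719 × 10% = €2,071.90.
So the member owes €1,225 + €2,071.90 = €3,296.90 before any cap.
Year-to-date out-of-pocket becomes €675 + €3,296.90 = €3,971.90, still under the €10,050 maximum, so no cap applies.

€3,296.90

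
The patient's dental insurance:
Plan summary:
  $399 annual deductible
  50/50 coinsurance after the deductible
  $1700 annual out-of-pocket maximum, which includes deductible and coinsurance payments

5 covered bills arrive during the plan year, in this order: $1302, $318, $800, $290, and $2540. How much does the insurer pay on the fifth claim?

Claim 1 ($1302): deductible takes $399, $903 remains; 50% of $903 = $451.50. Patient pays $850.50; OOP now $850.50. Insurer: $1302 − $850.50 = $451.50.
Claim 2 ($318): deductible met; 50% of $318 = $159. Patient owes $159 (running OOP $1009.50). Plan pays $318 − $159 = $159.
Claim 3 ($800): deductible met; 50% of $800 = $400. Cost to patient: $400. OOP to date $1409.50. Plan pays $800 − $400 = $400.
Claim 4 ($290): 50% coinsurance on $290 = $145. Patient owes $145 (running OOP $1554.50). Insurer: $290 − $145 = $145.
Claim 5 ($2540): 50% coinsurance on $2540 = $1270. Adding that to $1554.50 gives $2824.50, past the $1700 cap; patient pays only $1700 − $1554.50 = $145.50. Plan pays $2540 − $145.50 = $2394.50.

$2394.50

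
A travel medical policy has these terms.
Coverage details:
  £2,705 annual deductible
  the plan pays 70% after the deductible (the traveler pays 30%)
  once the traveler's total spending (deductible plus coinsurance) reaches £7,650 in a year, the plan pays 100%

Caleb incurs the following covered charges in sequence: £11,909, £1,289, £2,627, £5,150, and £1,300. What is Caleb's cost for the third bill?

#1 (£11,909): £2,705 to deductible, leaving £9,204; 30% of £9,204 = £2,761.20. Cost to traveler: £5,466.20. OOP to date £5,466.20.
#2 (£1,289): deductible already satisfied, so traveler's share is 30% × £1,289 = £386.70. Traveler owes £386.70 (running OOP £5,852.90).
#3 (£2,627): 30% coinsurance on £2,627 = £788.10. Traveler pays £788.10; OOP now £6,641.

£788.10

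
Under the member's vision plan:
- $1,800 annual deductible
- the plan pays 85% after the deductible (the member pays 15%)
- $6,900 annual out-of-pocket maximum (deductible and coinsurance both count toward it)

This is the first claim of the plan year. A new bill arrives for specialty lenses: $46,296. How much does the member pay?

Nothing has been paid toward the $1,800 deductible, so the first $1,800 of this charge is applied there.
That leaves $46,296 − $1,800 = $44,496 for coinsurance.
Member's 15% share of $44,496 is $6,674.40.
So the member owes $1,800 + $6,674.40 = $8,474.40 before any cap.
Year-to-date out-of-pocket would reach $0 + $8,474.40 = $8,474.40, above the $6,900 maximum, so the member pays only $6,900 − $0 = $6,900.

$6,900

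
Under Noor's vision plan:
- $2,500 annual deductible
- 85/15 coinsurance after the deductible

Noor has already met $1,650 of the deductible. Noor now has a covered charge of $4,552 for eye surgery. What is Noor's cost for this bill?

$1,405.30

Remaining deductible: $2,500 − $1,650 = $850.
The remaining $3,702 (= $4,552 − $850) moves to coinsurance.
Coinsurance: $3,702 × 15% = $555.30.
That puts the member's cost at $850 + $555.30 = $1,405.30.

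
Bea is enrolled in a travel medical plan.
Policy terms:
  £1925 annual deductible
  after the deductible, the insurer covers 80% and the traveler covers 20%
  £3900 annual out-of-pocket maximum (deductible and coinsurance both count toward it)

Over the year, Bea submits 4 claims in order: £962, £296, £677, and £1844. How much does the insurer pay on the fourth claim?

£1475.20

#1 (£962): all of it applies to the deductible. Traveler owes £962 (running OOP £962). Plan pays £962 − £962 = £0.
#2 (£296): fully absorbed by the deductible. Traveler owes £296 (running OOP £1258). Plan pays £296 − £296 = £0.
#3 (£677): £667 finishes the deductible; £10 goes to coinsurance; traveler's 20% is £2. Traveler pays £669; OOP now £1927. Plan pays £677 − £669 = £8.
#4 (£1844): deductible already satisfied, so traveler's share is 20% × £1844 = £368.80. Traveler pays £368.80; OOP now £2295.80. Plan pays £1844 − £368.80 = £1475.20.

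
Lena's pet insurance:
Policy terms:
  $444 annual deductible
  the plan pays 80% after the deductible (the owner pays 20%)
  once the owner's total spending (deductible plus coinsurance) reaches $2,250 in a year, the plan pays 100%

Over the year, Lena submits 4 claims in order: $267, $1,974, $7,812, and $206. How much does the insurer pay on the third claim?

#1 ($267): fully absorbed by the deductible. Cost to owner: $267. OOP to date $267. Insurer: $267 − $267 = $0.
#2 ($1,974): $177 to deductible, leaving $1,797; coinsurance $1,797 × 20% = $359.40. Owner owes $536.40 (running OOP $803.40). Plan pays $1,974 − $536.40 = $1,437.60.
#3 ($7,812): deductible met; 20% of $7,812 = $1,562.40. OOP would hit $2,365.80 > $2,250, so the cap limits the owner to $2,250 − $803.40 = $1,446.60. Insurer: $7,812 − $1,446.60 = $6,365.40.

$6,365.40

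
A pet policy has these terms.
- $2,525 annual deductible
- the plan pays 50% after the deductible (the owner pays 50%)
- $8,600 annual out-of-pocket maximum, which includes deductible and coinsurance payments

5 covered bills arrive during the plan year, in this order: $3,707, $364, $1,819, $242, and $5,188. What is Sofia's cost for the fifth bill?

#1 ($3,707): $2,525 finishes the deductible; $1,182 goes to coinsurance; 50% of $1,182 = $591. Owner owes $3,116 (running OOP $3,116).
#2 ($364): deductible met; 50% of $364 = $182. Cost to owner: $182. OOP to date $3,298.
#3 ($1,819): deductible already satisfied, so owner's share is 50% × $1,819 = $909.50. Owner owes $909.50 (running OOP $4,207.50).
#4 ($242): deductible already satisfied, so owner's share is 50% × $242 = $121. Cost to owner: $121. OOP to date $4,328.50.
#5 ($5,188): deductible met; 50% of $5,188 = $2,594. Owner pays $2,594; OOP now $6,922.50.

$2,594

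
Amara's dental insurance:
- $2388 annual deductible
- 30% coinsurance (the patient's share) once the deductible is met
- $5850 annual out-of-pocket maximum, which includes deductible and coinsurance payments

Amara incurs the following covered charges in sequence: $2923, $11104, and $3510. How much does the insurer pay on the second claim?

$7802.50

Claim 1 — $2923: $2388 to deductible, leaving $535; coinsurance $535 × 30% = $160.50. Patient owes $2548.50 (running OOP $2548.50). Plan pays $2923 − $2548.50 = $374.50.
Claim 2 — $11104: deductible met; 30% of $11104 = $3331.20. That would push OOP to $5879.70, over the $5850 cap, so patient pays $5850 − $2548.50 = $3301.50. Insurer: $11104 − $3301.50 = $7802.50.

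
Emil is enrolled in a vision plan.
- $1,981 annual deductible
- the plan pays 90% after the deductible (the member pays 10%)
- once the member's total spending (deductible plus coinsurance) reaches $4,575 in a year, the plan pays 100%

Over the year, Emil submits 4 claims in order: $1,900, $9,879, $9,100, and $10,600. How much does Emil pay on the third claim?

$910

Claim 1 — $1,900: entire amount goes to the deductible. Cost to member: $1,900. OOP to date $1,900.
Claim 2 — $9,879: deductible takes $81, $9,798 remains; coinsurance $9,798 × 10% = $979.80. Member owes $1,060.80 (running OOP $2,960.80).
Claim 3 — $9,100: 10% coinsurance on $9,100 = $910. Member pays $910; OOP now $3,870.80.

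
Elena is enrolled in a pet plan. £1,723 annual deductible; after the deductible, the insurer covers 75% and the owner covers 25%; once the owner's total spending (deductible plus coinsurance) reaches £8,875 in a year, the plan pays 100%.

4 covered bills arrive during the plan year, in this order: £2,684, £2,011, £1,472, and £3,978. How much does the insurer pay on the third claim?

Claim 1 (£2,684): £1,723 to deductible, leaving £961; 25% of £961 = £240.25. Cost to owner: £1,963.25. OOP to date £1,963.25. Insurer: £2,684 − £1,963.25 = £720.75.
Claim 2 (£2,011): deductible already satisfied, so owner's share is 25% × £2,011 = £502.75. Owner pays £502.75; OOP now £2,466. Plan pays £2,011 − £502.75 = £1,508.25.
Claim 3 (£1,472): 25% coinsurance on £1,472 = £368. Owner owes £368 (running OOP £2,834). Plan pays £1,472 − £368 = £1,104.

£1,104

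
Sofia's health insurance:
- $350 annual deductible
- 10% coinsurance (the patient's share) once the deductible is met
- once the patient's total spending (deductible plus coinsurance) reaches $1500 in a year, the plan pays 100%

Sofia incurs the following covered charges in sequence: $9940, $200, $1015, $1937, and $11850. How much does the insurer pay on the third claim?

Claim 1 ($9940): $350 to deductible, leaving $9590; 10% of $9590 = $959. Cost to patient: $1309. OOP to date $1309. Plan pays $9940 − $1309 = $8631.
Claim 2 ($200): deductible met; 10% of $200 = $20. Cost to patient: $20. OOP to date $1329. Plan pays $200 − $20 = $180.
Claim 3 ($1015): 10% coinsurance on $1015 = $101.50. Patient owes $101.50 (running OOP $1430.50). Insurer: $1015 − $101.50 = $913.50.

$913.50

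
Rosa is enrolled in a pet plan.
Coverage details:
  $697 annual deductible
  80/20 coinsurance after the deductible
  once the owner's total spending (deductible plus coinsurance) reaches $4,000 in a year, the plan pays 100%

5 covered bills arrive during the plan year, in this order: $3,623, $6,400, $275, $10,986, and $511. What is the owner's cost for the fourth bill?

$1,382.80

#1 ($3,623): $697 to deductible, leaving $2,926; owner's 20% is $585.20. Cost to owner: $1,282.20. OOP to date $1,282.20.
#2 ($6,400): deductible already satisfied, so owner's share is 20% × $6,400 = $1,280. Owner pays $1,280; OOP now $2,562.20.
#3 ($275): 20% coinsurance on $275 = $55. Owner pays $55; OOP now $2,617.20.
#4 ($10,986): deductible already satisfied, so owner's share is 20% × $10,986 = $2,197.20. That would push OOP to $4,814.40, over the $4,000 cap, so owner pays $4,000 − $2,617.20 = $1,382.80.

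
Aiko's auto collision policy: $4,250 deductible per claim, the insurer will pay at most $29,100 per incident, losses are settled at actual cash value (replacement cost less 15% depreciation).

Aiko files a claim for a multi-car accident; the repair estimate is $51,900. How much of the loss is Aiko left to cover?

Depreciate 15%: the covered value is $51,900 × 0.85 = $44,115.
Subtract the deductible: $44,115 − $4,250 = $39,865.
$39,865 exceeds the $29,100 limit, so the insurer pays the limit: $29,100.
Driver's share is the uncovered remainder: $51,900 − $29,100 = $22,800.

$22,800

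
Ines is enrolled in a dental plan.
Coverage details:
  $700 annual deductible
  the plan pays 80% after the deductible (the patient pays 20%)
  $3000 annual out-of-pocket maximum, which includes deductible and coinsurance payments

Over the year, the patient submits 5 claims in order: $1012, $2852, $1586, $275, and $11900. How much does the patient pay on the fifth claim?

$1295

#1 ($1012): $700 to deductible, leaving $312; coinsurance $312 × 20% = $62.40. Patient owes $762.40 (running OOP $762.40).
#2 ($2852): deductible met; 20% of $2852 = $570.40. Patient pays $570.40; OOP now $1332.80.
#3 ($1586): deductible met; 20% of $1586 = $317.20. Patient pays $317.20; OOP now $1650.
#4 ($275): deductible already satisfied, so patient's share is 20% × $275 = $55. Patient pays $55; OOP now $1705.
#5 ($11900): 20% coinsurance on $11900 = $2380. Adding that to $1705 gives $4085, past the $3000 cap; patient pays only $3000 − $1705 = $1295.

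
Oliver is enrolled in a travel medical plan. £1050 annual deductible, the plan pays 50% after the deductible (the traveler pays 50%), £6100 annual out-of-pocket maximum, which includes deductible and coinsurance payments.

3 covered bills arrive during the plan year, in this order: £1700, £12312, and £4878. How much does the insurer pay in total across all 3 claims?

£12790

#1 (£1700): £1050 to deductible, leaving £650; traveler's 50% is £325. Cost to traveler: £1375. OOP to date £1375. Plan pays £1700 − £1375 = £325.
#2 (£12312): deductible already satisfied, so traveler's share is 50% × £12312 = £6156. Adding that to £1375 gives £7531, past the £6100 cap; traveler pays only £6100 − £1375 = £4725. Insurer: £12312 − £4725 = £7587.
#3 (£4878): deductible met; 50% of £4878 = £2439. That would push OOP to £8539, over the £6100 cap, so traveler pays £6100 − £6100 = £0. Plan pays £4878 − £0 = £4878.
Insurer total: £325 + £7587 + £4878 = £12790.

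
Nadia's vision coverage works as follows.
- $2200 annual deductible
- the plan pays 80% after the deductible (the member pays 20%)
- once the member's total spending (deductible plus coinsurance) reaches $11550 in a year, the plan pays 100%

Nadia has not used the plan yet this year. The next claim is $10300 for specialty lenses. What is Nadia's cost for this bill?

Deductible not yet touched, so the first $2200 of the bill goes to the deductible.
The remaining $8100 (= $10300 − $2200) moves to coinsurance.
Coinsurance: $8100 × 20% = $1620.
That puts the member's cost at $2200 + $1620 = $3820 before any cap.
Year-to-date out-of-pocket becomes $0 + $3820 = $3820, still under the $11550 maximum, so no cap applies.

$3820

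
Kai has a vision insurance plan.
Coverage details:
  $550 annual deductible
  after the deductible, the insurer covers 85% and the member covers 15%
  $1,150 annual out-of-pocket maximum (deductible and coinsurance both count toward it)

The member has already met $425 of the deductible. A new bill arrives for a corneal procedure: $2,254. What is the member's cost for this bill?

$444.35

Remaining deductible: $550 − $425 = $125.
That leaves $2,254 − $125 = $2,129 for coinsurance.
Member's 15% share of $2,129 is $319.35.
That puts the member's cost at $125 + $319.35 = $444.35 before any cap.
Cumulative spending $425 + $444.35 = $869.35 stays under the $1,150 maximum.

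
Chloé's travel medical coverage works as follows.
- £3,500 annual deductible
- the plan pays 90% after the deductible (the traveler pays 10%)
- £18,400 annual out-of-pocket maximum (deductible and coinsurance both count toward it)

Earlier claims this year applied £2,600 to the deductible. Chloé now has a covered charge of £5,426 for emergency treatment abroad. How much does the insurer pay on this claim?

£4,073.40

Deductible still to meet: £3,500 − £2,600 = £900.
After the £900 deductible portion, £5,426 − £900 = £4,526 is subject to coinsurance.
10% of £4,526 = £452.60 falls to the traveler.
Traveler responsibility before any cap: £900 + £452.60 = £1,352.60.
Cumulative spending £2,600 + £1,352.60 = £3,952.60 stays under the £18,400 maximum.
The insurer covers the remainder: £5,426 − £1,352.60 = £4,073.40.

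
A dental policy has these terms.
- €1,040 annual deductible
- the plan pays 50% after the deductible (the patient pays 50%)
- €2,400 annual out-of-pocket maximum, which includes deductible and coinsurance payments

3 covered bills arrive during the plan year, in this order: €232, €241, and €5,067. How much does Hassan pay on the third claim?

€1,927

Bill 1, €232: fully absorbed by the deductible. Patient pays €232; OOP now €232.
Bill 2, €241: all of it applies to the deductible. Cost to patient: €241. OOP to date €473.
Bill 3, €5,067: deductible takes €567, €4,500 remains; coinsurance €4,500 × 50% = €2,250. Claim cost before the cap: €567 + €2,250 = €2,817. That would push OOP to €3,290, over the €2,400 cap, so patient pays €2,400 − €473 = €1,927.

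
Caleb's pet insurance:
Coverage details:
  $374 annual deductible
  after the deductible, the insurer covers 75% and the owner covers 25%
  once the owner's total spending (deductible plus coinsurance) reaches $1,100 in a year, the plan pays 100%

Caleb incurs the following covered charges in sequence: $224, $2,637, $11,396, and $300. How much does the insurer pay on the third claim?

$11,291.75

Claim 1 — $224: fully absorbed by the deductible. Owner pays $224; OOP now $224. Plan pays $224 − $224 = $0.
Claim 2 — $2,637: deductible takes $150, $2,487 remains; coinsurance $2,487 × 25% = $621.75. Cost to owner: $771.75. OOP to date $995.75. Insurer: $2,637 − $771.75 = $1,865.25.
Claim 3 — $11,396: 25% coinsurance on $11,396 = $2,849. OOP would hit $3,844.75 > $1,100, so the cap limits the owner to $1,100 − $995.75 = $104.25. Plan pays $11,396 − $104.25 = $11,291.75.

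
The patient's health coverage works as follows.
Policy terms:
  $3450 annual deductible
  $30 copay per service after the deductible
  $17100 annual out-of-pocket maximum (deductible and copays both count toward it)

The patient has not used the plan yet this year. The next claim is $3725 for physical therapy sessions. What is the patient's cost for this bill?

Deductible not yet touched, so the first $3450 of the bill goes to the deductible.
That leaves $3725 − $3450 = $275 for the copay.
Copay on this service: $30.
So the patient owes $3450 + $30 = $3480 before any cap.
Total out-of-pocket so far would be $0 + $3480 = $3480, below the $17100 cap — no reduction.

$3480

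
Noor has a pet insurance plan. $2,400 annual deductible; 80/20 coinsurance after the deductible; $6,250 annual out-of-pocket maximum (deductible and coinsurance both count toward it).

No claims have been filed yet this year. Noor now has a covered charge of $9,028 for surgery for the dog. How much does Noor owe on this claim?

The full $2,400 deductible is still open; $2,400 of this bill applies to it.
The remaining $6,628 (= $9,028 − $2,400) moves to coinsurance.
20% of $6,628 = $1,325.60 falls to the owner.
That puts the owner's cost at $2,400 + $1,325.60 = $3,725.60 before any cap.
Total out-of-pocket so far would be $0 + $3,725.60 = $3,725.60, below the $6,250 cap — no reduction.

$3,725.60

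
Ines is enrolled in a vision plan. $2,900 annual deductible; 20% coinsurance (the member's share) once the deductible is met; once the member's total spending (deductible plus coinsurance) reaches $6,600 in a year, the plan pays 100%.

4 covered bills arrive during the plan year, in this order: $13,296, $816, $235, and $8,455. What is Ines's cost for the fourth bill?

Claim 1 ($13,296): $2,900 finishes the deductible; $10,396 goes to coinsurance; coinsurance $10,396 × 20% = $2,079.20. Member owes $4,979.20 (running OOP $4,979.20).
Claim 2 ($816): deductible already satisfied, so member's share is 20% × $816 = $163.20. Member owes $163.20 (running OOP $5,142.40).
Claim 3 ($235): deductible already satisfied, so member's share is 20% × $235 = $47. Member owes $47 (running OOP $5,189.40).
Claim 4 ($8,455): 20% coinsurance on $8,455 = $1,691. OOP would hit $6,880.40 > $6,600, so the cap limits the member to $6,600 − $5,189.40 = $1,410.60.

$1,410.60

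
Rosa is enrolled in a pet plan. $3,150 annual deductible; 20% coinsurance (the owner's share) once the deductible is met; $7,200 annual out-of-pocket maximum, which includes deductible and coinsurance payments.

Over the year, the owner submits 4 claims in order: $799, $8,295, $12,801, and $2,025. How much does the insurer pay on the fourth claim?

Bill 1, $799: entire amount goes to the deductible. Owner owes $799 (running OOP $799). Insurer: $799 − $799 = $0.
Bill 2, $8,295: $2,351 finishes the deductible; $5,944 goes to coinsurance; 20% of $5,944 = $1,188.80. Owner pays $3,539.80; OOP now $4,338.80. Insurer: $8,295 − $3,539.80 = $4,755.20.
Bill 3, $12,801: 20% coinsurance on $12,801 = $2,560.20. Cost to owner: $2,560.20. OOP to date $6,899. Plan pays $12,801 − $2,560.20 = $10,240.80.
Bill 4, $2,025: 20% coinsurance on $2,025 = $405. That would push OOP to $7,304, over the $7,200 cap, so owner pays $7,200 − $6,899 = $301. Insurer: $2,025 − $301 = $1,724.

$1,724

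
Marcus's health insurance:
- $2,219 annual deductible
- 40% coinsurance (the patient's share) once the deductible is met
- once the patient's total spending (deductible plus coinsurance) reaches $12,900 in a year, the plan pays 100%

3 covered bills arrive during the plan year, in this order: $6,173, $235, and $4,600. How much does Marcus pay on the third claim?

Claim 1 — $6,173: $2,219 finishes the deductible; $3,954 goes to coinsurance; 40% of $3,954 = $1,581.60. Cost to patient: $3,800.60. OOP to date $3,800.60.
Claim 2 — $235: 40% coinsurance on $235 = $94. Patient pays $94; OOP now $3,894.60.
Claim 3 — $4,600: deductible already satisfied, so patient's share is 40% × $4,600 = $1,840. Patient owes $1,840 (running OOP $5,734.60).

$1,840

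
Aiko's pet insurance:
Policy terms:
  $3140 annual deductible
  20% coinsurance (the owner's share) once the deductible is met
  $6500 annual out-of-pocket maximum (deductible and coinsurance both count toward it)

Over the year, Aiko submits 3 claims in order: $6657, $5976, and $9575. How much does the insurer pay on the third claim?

Bill 1, $6657: $3140 finishes the deductible; $3517 goes to coinsurance; 20% of $3517 = $703.40. Cost to owner: $3843.40. OOP to date $3843.40. Plan pays $6657 − $3843.40 = $2813.60.
Bill 2, $5976: deductible met; 20% of $5976 = $1195.20. Cost to owner: $1195.20. OOP to date $5038.60. Insurer: $5976 − $1195.20 = $4780.80.
Bill 3, $9575: deductible already satisfied, so owner's share is 20% × $9575 = $1915. That would push OOP to $6953.60, over the $6500 cap, so owner pays $6500 − $5038.60 = $1461.40. Plan pays $9575 − $1461.40 = $8113.60.

$8113.60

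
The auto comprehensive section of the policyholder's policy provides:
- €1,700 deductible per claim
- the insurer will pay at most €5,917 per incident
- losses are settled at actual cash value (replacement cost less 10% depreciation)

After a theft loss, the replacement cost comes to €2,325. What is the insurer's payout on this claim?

At 10% depreciation, ACV = €2,325 − €232.50 = €2,092.50.
Subtract the deductible: €2,092.50 − €1,700 = €392.50.
€392.50 ≤ €5,917, so the limit doesn't bind; insurer pays €392.50.

€392.50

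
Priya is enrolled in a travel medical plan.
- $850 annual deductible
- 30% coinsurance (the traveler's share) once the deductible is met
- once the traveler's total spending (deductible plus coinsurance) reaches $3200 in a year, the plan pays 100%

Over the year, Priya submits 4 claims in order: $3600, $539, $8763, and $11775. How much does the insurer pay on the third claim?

#1 ($3600): deductible takes $850, $2750 remains; 30% of $2750 = $825. Traveler owes $1675 (running OOP $1675). Insurer: $3600 − $1675 = $1925.
#2 ($539): 30% coinsurance on $539 = $161.70. Traveler pays $161.70; OOP now $1836.70. Insurer: $539 − $161.70 = $377.30.
#3 ($8763): 30% coinsurance on $8763 = $2628.90. That would push OOP to $4465.60, over the $3200 cap, so traveler pays $3200 − $1836.70 = $1363.30. Plan pays $8763 − $1363.30 = $7399.70.

$7399.70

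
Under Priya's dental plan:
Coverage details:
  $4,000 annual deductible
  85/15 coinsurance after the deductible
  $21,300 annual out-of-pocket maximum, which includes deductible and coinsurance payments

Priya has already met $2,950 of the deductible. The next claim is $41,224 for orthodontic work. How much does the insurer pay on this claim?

$34,147.90

Remaining deductible: $4,000 − $2,950 = $1,050.
That leaves $41,224 − $1,050 = $40,174 for coinsurance.
Patient's 15% share of $40,174 is $6,026.10.
That puts the patient's cost at $1,050 + $6,026.10 = $7,076.10 before any cap.
Year-to-date out-of-pocket becomes $2,950 + $7,076.10 = $10,026.10, still under the $21,300 maximum, so no cap applies.
The plan picks up $41,224 − $7,076.10 = $34,147.90.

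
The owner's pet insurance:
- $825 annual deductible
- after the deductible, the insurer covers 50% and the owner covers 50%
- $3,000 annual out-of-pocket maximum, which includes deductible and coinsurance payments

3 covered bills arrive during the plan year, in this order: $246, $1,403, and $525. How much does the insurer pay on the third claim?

$262.50

#1 ($246): entire amount goes to the deductible. Owner pays $246; OOP now $246. Insurer: $246 − $246 = $0.
#2 ($1,403): deductible takes $579, $824 remains; 50% of $824 = $412. Owner owes $991 (running OOP $1,237). Insurer: $1,403 − $991 = $412.
#3 ($525): deductible already satisfied, so owner's share is 50% × $525 = $262.50. Owner owes $262.50 (running OOP $1,499.50). Insurer: $525 − $262.50 = $262.50.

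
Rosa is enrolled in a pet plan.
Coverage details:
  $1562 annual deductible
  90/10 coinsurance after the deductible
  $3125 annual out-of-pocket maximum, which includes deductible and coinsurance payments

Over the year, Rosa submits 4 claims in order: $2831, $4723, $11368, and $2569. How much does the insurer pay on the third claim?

$10404.20

Bill 1, $2831: $1562 to deductible, leaving $1269; 10% of $1269 = $126.90. Cost to owner: $1688.90. OOP to date $1688.90. Plan pays $2831 − $1688.90 = $1142.10.
Bill 2, $4723: deductible already satisfied, so owner's share is 10% × $4723 = $472.30. Owner pays $472.30; OOP now $2161.20. Plan pays $4723 − $472.30 = $4250.70.
Bill 3, $11368: deductible met; 10% of $11368 = $1136.80. Adding that to $2161.20 gives $3298, past the $3125 cap; owner pays only $3125 − $2161.20 = $963.80. Insurer: $11368 − $963.80 = $10404.20.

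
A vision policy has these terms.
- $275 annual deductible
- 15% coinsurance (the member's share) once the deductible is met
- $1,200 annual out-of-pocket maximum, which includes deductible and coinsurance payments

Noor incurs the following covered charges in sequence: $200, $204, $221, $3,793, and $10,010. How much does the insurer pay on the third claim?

Claim 1 ($200): fully absorbed by the deductible. Member pays $200; OOP now $200. Plan pays $200 − $200 = $0.
Claim 2 ($204): $75 finishes the deductible; $129 goes to coinsurance; member's 15% is $19.35. Member pays $94.35; OOP now $294.35. Plan pays $204 − $94.35 = $109.65.
Claim 3 ($221): 15% coinsurance on $221 = $33.15. Cost to member: $33.15. OOP to date $327.50. Insurer: $221 − $33.15 = $187.85.

$187.85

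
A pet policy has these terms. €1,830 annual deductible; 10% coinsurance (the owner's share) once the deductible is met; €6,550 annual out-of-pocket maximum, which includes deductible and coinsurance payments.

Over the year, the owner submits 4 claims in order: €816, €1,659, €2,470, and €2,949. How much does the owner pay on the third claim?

Bill 1, €816: fully absorbed by the deductible. Owner owes €816 (running OOP €816).
Bill 2, €1,659: €1,014 finishes the deductible; €645 goes to coinsurance; coinsurance €645 × 10% = €64.50. Cost to owner: €1,078.50. OOP to date €1,894.50.
Bill 3, €2,470: deductible already satisfied, so owner's share is 10% × €2,470 = €247. Cost to owner: €247. OOP to date €2,141.50.

€247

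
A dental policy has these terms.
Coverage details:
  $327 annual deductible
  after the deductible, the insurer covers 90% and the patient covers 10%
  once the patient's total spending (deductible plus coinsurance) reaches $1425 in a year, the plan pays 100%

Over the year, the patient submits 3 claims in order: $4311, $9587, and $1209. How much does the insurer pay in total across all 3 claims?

#1 ($4311): $327 to deductible, leaving $3984; coinsurance $3984 × 10% = $398.40. Cost to patient: $725.40. OOP to date $725.40. Insurer: $4311 − $725.40 = $3585.60.
#2 ($9587): 10% coinsurance on $9587 = $958.70. Adding that to $725.40 gives $1684.10, past the $1425 cap; patient pays only $1425 − $725.40 = $699.60. Insurer: $9587 − $699.60 = $8887.40.
#3 ($1209): deductible already satisfied, so patient's share is 10% × $1209 = $120.90. OOP would hit $1545.90 > $1425, so the cap limits the patient to $1425 − $1425 = $0. Insurer: $1209 − $0 = $1209.
Insurer total = bills − patient's total = $15107 − $1425 = $13682.

$13682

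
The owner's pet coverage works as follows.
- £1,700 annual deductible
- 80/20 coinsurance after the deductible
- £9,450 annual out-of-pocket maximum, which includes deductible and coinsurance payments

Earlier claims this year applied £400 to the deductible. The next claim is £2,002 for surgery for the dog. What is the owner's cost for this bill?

£1,440.40

£400 of the £1,700 deductible is already met, leaving £1,300.
The remaining £702 (= £2,002 − £1,300) moves to coinsurance.
Owner's 20% share of £702 is £140.40.
That puts the owner's cost at £1,300 + £140.40 = £1,440.40 before any cap.
Year-to-date out-of-pocket becomes £400 + £1,440.40 = £1,840.40, still under the £9,450 maximum, so no cap applies.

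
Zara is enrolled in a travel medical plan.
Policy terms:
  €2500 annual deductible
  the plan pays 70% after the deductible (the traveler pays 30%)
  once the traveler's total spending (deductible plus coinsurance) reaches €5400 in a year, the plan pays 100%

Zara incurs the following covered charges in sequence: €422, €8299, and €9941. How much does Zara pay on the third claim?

Claim 1 (€422): all of it applies to the deductible. Traveler pays €422; OOP now €422.
Claim 2 (€8299): deductible takes €2078, €6221 remains; coinsurance €6221 × 30% = €1866.30. Traveler pays €3944.30; OOP now €4366.30.
Claim 3 (€9941): deductible met; 30% of €9941 = €2982.30. Adding that to €4366.30 gives €7348.60, past the €5400 cap; traveler pays only €5400 − €4366.30 = €1033.70.

€1033.70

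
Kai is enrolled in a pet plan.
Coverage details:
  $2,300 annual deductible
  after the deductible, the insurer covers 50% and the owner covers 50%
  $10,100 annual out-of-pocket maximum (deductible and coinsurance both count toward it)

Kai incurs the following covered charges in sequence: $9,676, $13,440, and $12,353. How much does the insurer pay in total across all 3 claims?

Claim 1 — $9,676: $2,300 finishes the deductible; $7,376 goes to coinsurance; coinsurance $7,376 × 50% = $3,688. Cost to owner: $5,988. OOP to date $5,988. Insurer: $9,676 − $5,988 = $3,688.
Claim 2 — $13,440: 50% coinsurance on $13,440 = $6,720. That would push OOP to $12,708, over the $10,100 cap, so owner pays $10,100 − $5,988 = $4,112. Insurer: $13,440 − $4,112 = $9,328.
Claim 3 — $12,353: 50% coinsurance on $12,353 = $6,176.50. OOP would hit $16,276.50 > $10,100, so the cap limits the owner to $10,100 − $10,100 = $0. Insurer: $12,353 − $0 = $12,353.
Insurer total: $3,688 + $9,328 + $12,353 = $25,369.

$25,369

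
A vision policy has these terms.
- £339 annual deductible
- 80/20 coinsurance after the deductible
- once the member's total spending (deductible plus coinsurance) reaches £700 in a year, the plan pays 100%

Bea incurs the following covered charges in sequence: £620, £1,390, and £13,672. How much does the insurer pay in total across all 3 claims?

£14,982

#1 (£620): £339 to deductible, leaving £281; 20% of £281 = £56.20. Cost to member: £395.20. OOP to date £395.20. Plan pays £620 − £395.20 = £224.80.
#2 (£1,390): 20% coinsurance on £1,390 = £278. Cost to member: £278. OOP to date £673.20. Insurer: £1,390 − £278 = £1,112.
#3 (£13,672): 20% coinsurance on £13,672 = £2,734.40. Adding that to £673.20 gives £3,407.60, past the £700 cap; member pays only £700 − £673.20 = £26.80. Plan pays £13,672 − £26.80 = £13,645.20.
Insurer total: £224.80 + £1,112 + £13,645.20 = £14,982.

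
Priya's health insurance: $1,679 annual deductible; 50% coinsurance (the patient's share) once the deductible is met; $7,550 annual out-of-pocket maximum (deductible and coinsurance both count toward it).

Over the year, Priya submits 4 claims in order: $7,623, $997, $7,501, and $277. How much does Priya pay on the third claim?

$2,400.50

Bill 1, $7,623: $1,679 finishes the deductible; $5,944 goes to coinsurance; patient's 50% is $2,972. Cost to patient: $4,651. OOP to date $4,651.
Bill 2, $997: deductible already satisfied, so patient's share is 50% × $997 = $498.50. Patient pays $498.50; OOP now $5,149.50.
Bill 3, $7,501: deductible already satisfied, so patient's share is 50% × $7,501 = $3,750.50. Adding that to $5,149.50 gives $8,900, past the $7,550 cap; patient pays only $7,550 − $5,149.50 = $2,400.50.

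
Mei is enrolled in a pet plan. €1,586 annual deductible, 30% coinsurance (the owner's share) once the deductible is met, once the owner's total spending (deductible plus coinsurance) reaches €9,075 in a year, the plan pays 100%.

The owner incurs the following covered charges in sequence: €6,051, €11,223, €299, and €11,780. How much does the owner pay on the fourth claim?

€2,692.90

Claim 1 — €6,051: €1,586 finishes the deductible; €4,465 goes to coinsurance; coinsurance €4,465 × 30% = €1,339.50. Owner owes €2,925.50 (running OOP €2,925.50).
Claim 2 — €11,223: deductible met; 30% of €11,223 = €3,366.90. Owner pays €3,366.90; OOP now €6,292.40.
Claim 3 — €299: deductible already satisfied, so owner's share is 30% × €299 = €89.70. Owner owes €89.70 (running OOP €6,382.10).
Claim 4 — €11,780: deductible already satisfied, so owner's share is 30% × €11,780 = €3,534. That would push OOP to €9,916.10, over the €9,075 cap, so owner pays €9,075 − €6,382.10 = €2,692.90.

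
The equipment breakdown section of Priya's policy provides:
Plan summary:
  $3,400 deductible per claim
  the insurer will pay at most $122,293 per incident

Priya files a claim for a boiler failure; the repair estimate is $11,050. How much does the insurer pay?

Less the $3,400 deductible: $11,050 − $3,400 = $7,650.
$7,650 ≤ $122,293, so the limit doesn't bind; insurer pays $7,650.

$7,650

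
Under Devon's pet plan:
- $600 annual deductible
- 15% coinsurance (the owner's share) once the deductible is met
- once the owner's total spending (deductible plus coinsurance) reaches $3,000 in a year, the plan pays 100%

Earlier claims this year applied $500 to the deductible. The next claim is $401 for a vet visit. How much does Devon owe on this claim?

$145.15

$500 of the $600 deductible is already met, leaving $100.
After the $100 deductible portion, $401 − $100 = $301 is subject to coinsurance.
15% of $301 = $45.15 falls to the owner.
Owner responsibility before any cap: $100 + $45.15 = $145.15.
Total out-of-pocket so far would be $500 + $145.15 = $645.15, below the $3,000 cap — no reduction.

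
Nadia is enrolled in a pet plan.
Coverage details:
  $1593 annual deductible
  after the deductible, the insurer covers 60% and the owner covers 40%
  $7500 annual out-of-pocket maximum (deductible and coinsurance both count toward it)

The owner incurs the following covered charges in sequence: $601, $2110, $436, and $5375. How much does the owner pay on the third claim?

Claim 1 — $601: fully absorbed by the deductible. Owner pays $601; OOP now $601.
Claim 2 — $2110: deductible takes $992, $1118 remains; coinsurance $1118 × 40% = $447.20. Owner owes $1439.20 (running OOP $2040.20).
Claim 3 — $436: deductible already satisfied, so owner's share is 40% × $436 = $174.40. Owner pays $174.40; OOP now $2214.60.

$174.40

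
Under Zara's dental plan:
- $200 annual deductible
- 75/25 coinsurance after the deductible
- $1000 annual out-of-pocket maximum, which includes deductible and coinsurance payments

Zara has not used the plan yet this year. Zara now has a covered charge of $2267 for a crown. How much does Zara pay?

$716.75

Deductible not yet touched, so the first $200 of the bill goes to the deductible.
That leaves $2267 − $200 = $2067 for coinsurance.
25% of $2067 = $516.75 falls to the patient.
So the patient owes $200 + $516.75 = $716.75 before any cap.
Cumulative spending $0 + $716.75 = $716.75 stays under the $1000 maximum.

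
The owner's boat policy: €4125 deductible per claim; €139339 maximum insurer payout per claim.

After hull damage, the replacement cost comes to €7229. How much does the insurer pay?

€3104

After the deductible, €7229 − €4125 = €3104 remains.
€3104 ≤ €139339, so the limit doesn't bind; insurer pays €3104.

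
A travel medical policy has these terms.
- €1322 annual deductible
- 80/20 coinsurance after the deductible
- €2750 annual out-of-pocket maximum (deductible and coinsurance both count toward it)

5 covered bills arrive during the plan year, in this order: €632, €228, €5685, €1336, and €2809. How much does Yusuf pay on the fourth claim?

Claim 1 — €632: fully absorbed by the deductible. Traveler owes €632 (running OOP €632).
Claim 2 — €228: fully absorbed by the deductible. Traveler owes €228 (running OOP €860).
Claim 3 — €5685: €462 finishes the deductible; €5223 goes to coinsurance; coinsurance €5223 × 20% = €1044.60. Traveler pays €1506.60; OOP now €2366.60.
Claim 4 — €1336: 20% coinsurance on €1336 = €267.20. Traveler owes €267.20 (running OOP €2633.80).

€267.20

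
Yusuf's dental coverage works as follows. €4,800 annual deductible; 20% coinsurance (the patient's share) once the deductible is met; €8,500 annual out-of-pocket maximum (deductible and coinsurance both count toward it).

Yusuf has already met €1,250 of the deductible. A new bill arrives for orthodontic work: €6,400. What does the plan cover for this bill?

Deductible still to meet: €4,800 − €1,250 = €3,550.
After the €3,550 deductible portion, €6,400 − €3,550 = €2,850 is subject to coinsurance.
Patient's 20% share of €2,850 is €570.
That puts the patient's cost at €3,550 + €570 = €4,120 before any cap.
Year-to-date out-of-pocket becomes €1,250 + €4,120 = €5,370, still under the €8,500 maximum, so no cap applies.
The plan picks up €6,400 − €4,120 = €2,280.

€2,280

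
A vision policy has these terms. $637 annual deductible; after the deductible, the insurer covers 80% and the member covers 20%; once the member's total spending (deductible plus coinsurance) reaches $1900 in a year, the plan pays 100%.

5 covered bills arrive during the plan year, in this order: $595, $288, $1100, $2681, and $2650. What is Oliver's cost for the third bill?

$220

#1 ($595): entire amount goes to the deductible. Member pays $595; OOP now $595.
#2 ($288): deductible takes $42, $246 remains; coinsurance $246 × 20% = $49.20. Member owes $91.20 (running OOP $686.20).
#3 ($1100): 20% coinsurance on $1100 = $220. Cost to member: $220. OOP to date $906.20.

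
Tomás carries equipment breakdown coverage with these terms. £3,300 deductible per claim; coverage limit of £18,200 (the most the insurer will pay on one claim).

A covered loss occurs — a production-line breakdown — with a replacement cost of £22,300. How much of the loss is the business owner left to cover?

Subtract the deductible: £22,300 − £3,300 = £19,000.
Since £19,000 > £18,200, the payout is capped at £18,200.
Out of pocket: £22,300 − £18,200 = £4,100.

£4,100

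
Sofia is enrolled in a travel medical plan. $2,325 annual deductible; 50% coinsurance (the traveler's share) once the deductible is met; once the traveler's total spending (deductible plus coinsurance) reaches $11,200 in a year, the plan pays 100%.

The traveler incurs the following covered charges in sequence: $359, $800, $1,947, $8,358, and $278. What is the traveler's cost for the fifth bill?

#1 ($359): all of it applies to the deductible. Cost to traveler: $359. OOP to date $359.
#2 ($800): all of it applies to the deductible. Traveler pays $800; OOP now $1,159.
#3 ($1,947): $1,166 to deductible, leaving $781; traveler's 50% is $390.50. Cost to traveler: $1,556.50. OOP to date $2,715.50.
#4 ($8,358): deductible met; 50% of $8,358 = $4,179. Traveler pays $4,179; OOP now $6,894.50.
#5 ($278): deductible already satisfied, so traveler's share is 50% × $278 = $139. Traveler pays $139; OOP now $7,033.50.

$139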